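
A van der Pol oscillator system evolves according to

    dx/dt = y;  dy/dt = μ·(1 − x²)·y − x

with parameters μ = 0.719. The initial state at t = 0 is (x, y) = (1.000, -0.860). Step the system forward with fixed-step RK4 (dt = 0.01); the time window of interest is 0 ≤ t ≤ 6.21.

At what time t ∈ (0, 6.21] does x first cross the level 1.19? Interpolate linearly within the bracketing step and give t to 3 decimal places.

t = 4.495

t=0.000: state=(1.000, -0.860)
step 1 (dt=0.01): k1=(-0.860, -1.000), k2=(-0.865, -1.001), k3=(-0.865, -1.001), k4=(-0.870, -1.002); state += dt/6·(k1+2k2+2k3+k4)
t=0.010: state=(0.991, -0.870)
t=0.020: state=(0.983, -0.880)
t=0.030: state=(0.974, -0.890)
continuing one RK4 step at a time; state shown every 25 steps (Δt=0.25):
t=0.250: state=(0.753, -1.121)
t=0.500: state=(0.437, -1.416)
t=0.750: state=(0.042, -1.741)
t=1.000: state=(-0.430, -2.015)
t=1.250: state=(-0.944, -2.030)
t=1.500: state=(-1.407, -1.601)
t=1.750: state=(-1.719, -0.881)
t=2.000: state=(-1.853, -0.220)
t=2.250: state=(-1.847, 0.234)
t=2.500: state=(-1.749, 0.528)
t=2.750: state=(-1.589, 0.741)
t=3.000: state=(-1.380, 0.932)
t=3.250: state=(-1.122, 1.140)
t=3.500: state=(-0.806, 1.396)
t=3.750: state=(-0.418, 1.722)
t=4.000: state=(0.059, 2.094)
t=4.250: state=(0.621, 2.357)
t=4.490: state=(1.179, 2.207)
next step: t=4.500: state=(1.201, 2.188) — x has crossed 1.19
linear interpolation between t=4.490 (1.17917) and t=4.500 (1.20114) → t≈4.495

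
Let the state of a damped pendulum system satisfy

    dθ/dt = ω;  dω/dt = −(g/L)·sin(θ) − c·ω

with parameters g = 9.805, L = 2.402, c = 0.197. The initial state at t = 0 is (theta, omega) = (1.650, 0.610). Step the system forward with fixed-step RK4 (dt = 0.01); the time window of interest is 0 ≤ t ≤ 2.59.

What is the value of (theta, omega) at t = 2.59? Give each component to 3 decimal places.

(theta, omega) = (-0.691, 2.080)

t=0.000: state=(1.650, 0.610)
step 1 (dt=0.01): k1=(0.610, -4.189), k2=(0.589, -4.184), k3=(0.589, -4.184), k4=(0.568, -4.179); state += dt/6·(k1+2k2+2k3+k4)
t=0.010: state=(1.656, 0.568)
t=0.020: state=(1.661, 0.526)
t=0.030: state=(1.666, 0.485)
continuing one RK4 step at a time; state shown every 10 steps (Δt=0.1):
t=0.100: state=(1.690, 0.196)
t=0.200: state=(1.690, -0.209)
t=0.300: state=(1.649, -0.607)
t=0.400: state=(1.568, -0.999)
t=0.500: state=(1.449, -1.383)
t=0.600: state=(1.292, -1.752)
t=0.700: state=(1.100, -2.093)
t=0.800: state=(0.875, -2.390)
t=0.900: state=(0.624, -2.618)
t=1.000: state=(0.354, -2.757)
t=1.100: state=(0.076, -2.789)
t=1.200: state=(-0.200, -2.709)
t=1.300: state=(-0.462, -2.525)
t=1.400: state=(-0.702, -2.253)
t=1.500: state=(-0.911, -1.917)
t=1.600: state=(-1.084, -1.540)
t=1.700: state=(-1.218, -1.140)
t=1.800: state=(-1.311, -0.732)
t=1.900: state=(-1.364, -0.325)
t=2.000: state=(-1.377, 0.078)
t=2.100: state=(-1.349, 0.472)
t=2.200: state=(-1.283, 0.854)
t=2.300: state=(-1.179, 1.219)
t=2.400: state=(-1.040, 1.557)
t=2.500: state=(-0.868, 1.857)
t=2.590: state=(-0.691, 2.080)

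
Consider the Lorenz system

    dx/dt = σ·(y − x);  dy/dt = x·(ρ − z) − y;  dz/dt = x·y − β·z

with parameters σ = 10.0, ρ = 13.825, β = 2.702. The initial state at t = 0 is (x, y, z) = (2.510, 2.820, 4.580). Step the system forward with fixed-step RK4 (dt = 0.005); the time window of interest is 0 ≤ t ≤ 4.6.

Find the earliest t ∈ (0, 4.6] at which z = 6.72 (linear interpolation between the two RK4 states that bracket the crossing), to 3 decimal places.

t = 0.215

t=0.000: state=(2.510, 2.820, 4.580)
step 1 (dt=0.005): k1=(3.100, 20.385, -5.297), k2=(3.532, 20.439, -5.111), k3=(3.523, 20.448, -5.109), k4=(3.946, 20.510, -4.920); state += dt/6·(k1+2k2+2k3+k4)
t=0.005: state=(2.528, 2.922, 4.554)
t=0.010: state=(2.549, 3.025, 4.531)
t=0.015: state=(2.575, 3.129, 4.509)
continuing one RK4 step at a time; state shown every 40 steps (Δt=0.2):
t=0.200: state=(5.695, 8.364, 6.222)
t=0.210: state=(5.966, 8.713, 6.548)
next step: t=0.215: state=(6.104, 8.886, 6.724) — z has crossed 6.72
linear interpolation between t=0.210 (6.54766) and t=0.215 (6.72354) → t≈0.215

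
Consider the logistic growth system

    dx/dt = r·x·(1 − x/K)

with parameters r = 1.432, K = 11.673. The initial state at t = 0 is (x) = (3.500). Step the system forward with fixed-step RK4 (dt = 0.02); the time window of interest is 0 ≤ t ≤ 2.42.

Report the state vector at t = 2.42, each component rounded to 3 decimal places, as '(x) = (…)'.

(x) = (10.879)

t=0.000: state=(3.500)
step 1 (dt=0.02): k1=(3.509), k2=(3.529), k3=(3.529), k4=(3.549); state += dt/6·(k1+2k2+2k3+k4)
t=0.020: state=(3.571)
t=0.040: state=(3.642)
t=0.060: state=(3.714)
continuing one RK4 step at a time; state shown every 5 steps (Δt=0.1):
t=0.100: state=(3.861)
t=0.200: state=(4.239)
t=0.300: state=(4.633)
t=0.400: state=(5.038)
t=0.500: state=(5.452)
t=0.600: state=(5.869)
t=0.700: state=(6.286)
t=0.800: state=(6.698)
t=0.900: state=(7.102)
t=1.000: state=(7.494)
t=1.100: state=(7.870)
t=1.200: state=(8.227)
t=1.300: state=(8.565)
t=1.400: state=(8.880)
t=1.500: state=(9.173)
t=1.600: state=(9.443)
t=1.700: state=(9.690)
t=1.800: state=(9.914)
t=1.900: state=(10.118)
t=2.000: state=(10.301)
t=2.100: state=(10.465)
t=2.200: state=(10.612)
t=2.300: state=(10.742)
t=2.400: state=(10.857)
t=2.420: state=(10.879)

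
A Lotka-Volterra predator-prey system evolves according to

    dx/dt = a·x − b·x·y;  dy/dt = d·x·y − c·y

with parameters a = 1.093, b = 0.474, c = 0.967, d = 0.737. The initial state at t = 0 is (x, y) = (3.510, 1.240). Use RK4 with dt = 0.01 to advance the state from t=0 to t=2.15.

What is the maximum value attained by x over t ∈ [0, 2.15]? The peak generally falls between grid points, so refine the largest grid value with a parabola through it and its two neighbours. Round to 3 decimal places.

max x = 3.874

t=0.000: state=(3.510, 1.240)
step 1 (dt=0.01): k1=(1.773, 2.009), k2=(1.761, 2.033), k3=(1.761, 2.033), k4=(1.748, 2.058); state += dt/6·(k1+2k2+2k3+k4)
t=0.010: state=(3.528, 1.260)
t=0.020: state=(3.545, 1.281)
t=0.030: state=(3.562, 1.303)
continuing one RK4 step at a time; state shown every 10 steps (Δt=0.1):
t=0.100: state=(3.673, 1.467)
t=0.200: state=(3.797, 1.754)
t=0.300: state=(3.866, 2.113)
t=0.400: state=(3.862, 2.552)
t=0.500: state=(3.772, 3.071)
t=0.600: state=(3.588, 3.658)
t=0.700: state=(3.316, 4.285)
t=0.800: state=(2.974, 4.907)
t=0.900: state=(2.594, 5.470)
t=1.000: state=(2.207, 5.926)
t=1.100: state=(1.844, 6.245)
t=1.200: state=(1.523, 6.417)
t=1.300: state=(1.252, 6.450)
t=1.400: state=(1.030, 6.367)
t=1.500: state=(0.853, 6.194)
t=1.600: state=(0.713, 5.956)
t=1.700: state=(0.604, 5.675)
t=1.800: state=(0.518, 5.369)
t=1.900: state=(0.452, 5.051)
t=2.000: state=(0.400, 4.731)
t=2.100: state=(0.359, 4.417)
t=2.150: state=(0.342, 4.263)
largest grid value and its neighbours: x(0.340)=3.87377, x(0.350)=3.87387, x(0.360)=3.87317
parabola through these three points peaks at t≈0.346 with x≈3.87393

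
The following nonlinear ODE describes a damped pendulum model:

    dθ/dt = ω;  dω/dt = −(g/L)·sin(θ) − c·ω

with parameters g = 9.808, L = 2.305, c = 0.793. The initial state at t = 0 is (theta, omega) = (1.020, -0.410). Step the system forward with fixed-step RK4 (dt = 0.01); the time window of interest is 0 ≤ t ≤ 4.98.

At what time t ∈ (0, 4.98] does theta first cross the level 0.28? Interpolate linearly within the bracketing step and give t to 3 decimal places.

t = 0.637

t=0.000: state=(1.020, -0.410)
step 1 (dt=0.01): k1=(-0.410, -3.301), k2=(-0.427, -3.283), k3=(-0.426, -3.283), k4=(-0.443, -3.265); state += dt/6·(k1+2k2+2k3+k4)
t=0.010: state=(1.016, -0.443)
t=0.020: state=(1.011, -0.475)
t=0.030: state=(1.006, -0.507)
continuing one RK4 step at a time; state shown every 20 steps (Δt=0.2):
t=0.200: state=(0.877, -0.992)
t=0.400: state=(0.636, -1.387)
t=0.600: state=(0.338, -1.550)
t=0.630: state=(0.291, -1.552)
next step: t=0.640: state=(0.276, -1.552) — theta has crossed 0.28
linear interpolation between t=0.630 (0.29111) and t=0.640 (0.27559) → t≈0.637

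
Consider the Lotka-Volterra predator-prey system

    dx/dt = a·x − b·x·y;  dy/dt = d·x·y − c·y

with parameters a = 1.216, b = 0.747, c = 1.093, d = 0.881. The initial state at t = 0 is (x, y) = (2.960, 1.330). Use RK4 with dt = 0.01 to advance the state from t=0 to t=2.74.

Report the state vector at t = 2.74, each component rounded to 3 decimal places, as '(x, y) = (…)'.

(x, y) = (0.365, 1.341)

t=0.000: state=(2.960, 1.330)
step 1 (dt=0.01): k1=(0.659, 2.015), k2=(0.637, 2.034), k3=(0.637, 2.034), k4=(0.615, 2.053); state += dt/6·(k1+2k2+2k3+k4)
t=0.010: state=(2.966, 1.350)
t=0.020: state=(2.972, 1.371)
t=0.030: state=(2.978, 1.392)
continuing one RK4 step at a time; state shown every 10 steps (Δt=0.1):
t=0.100: state=(3.002, 1.551)
t=0.200: state=(2.991, 1.811)
t=0.300: state=(2.919, 2.108)
t=0.400: state=(2.783, 2.430)
t=0.500: state=(2.589, 2.761)
t=0.600: state=(2.350, 3.077)
t=0.700: state=(2.087, 3.354)
t=0.800: state=(1.819, 3.571)
t=0.900: state=(1.564, 3.715)
t=1.000: state=(1.334, 3.783)
t=1.100: state=(1.135, 3.780)
t=1.200: state=(0.968, 3.717)
t=1.300: state=(0.832, 3.607)
t=1.400: state=(0.721, 3.461)
t=1.500: state=(0.633, 3.293)
t=1.600: state=(0.563, 3.112)
t=1.700: state=(0.507, 2.924)
t=1.800: state=(0.464, 2.735)
t=1.900: state=(0.430, 2.550)
t=2.000: state=(0.404, 2.372)
t=2.100: state=(0.384, 2.201)
t=2.200: state=(0.371, 2.040)
t=2.300: state=(0.361, 1.888)
t=2.400: state=(0.356, 1.747)
t=2.500: state=(0.355, 1.616)
t=2.600: state=(0.357, 1.495)
t=2.700: state=(0.362, 1.383)
t=2.740: state=(0.365, 1.341)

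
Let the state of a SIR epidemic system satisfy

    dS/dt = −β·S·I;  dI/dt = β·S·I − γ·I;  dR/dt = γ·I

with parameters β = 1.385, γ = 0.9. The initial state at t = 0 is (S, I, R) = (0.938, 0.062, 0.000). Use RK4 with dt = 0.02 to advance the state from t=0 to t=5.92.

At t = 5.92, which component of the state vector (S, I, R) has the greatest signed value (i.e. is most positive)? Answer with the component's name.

t=0.000: state=(0.938, 0.062, 0.000)
step 1 (dt=0.02): k1=(-0.081, 0.025, 0.056), k2=(-0.081, 0.025, 0.056), k3=(-0.081, 0.025, 0.056), k4=(-0.081, 0.025, 0.056); state += dt/6·(k1+2k2+2k3+k4)
t=0.020: state=(0.936, 0.062, 0.001)
t=0.040: state=(0.935, 0.063, 0.002)
t=0.060: state=(0.933, 0.063, 0.003)
continuing one RK4 step at a time; state shown every 10 steps (Δt=0.2):
t=0.200: state=(0.921, 0.067, 0.012)
t=0.400: state=(0.904, 0.072, 0.024)
t=0.600: state=(0.885, 0.077, 0.038)
t=0.800: state=(0.866, 0.082, 0.052)
t=1.000: state=(0.846, 0.087, 0.067)
t=1.200: state=(0.825, 0.092, 0.083)
t=1.400: state=(0.804, 0.096, 0.100)
t=1.600: state=(0.783, 0.100, 0.118)
t=1.800: state=(0.761, 0.103, 0.136)
t=2.000: state=(0.739, 0.106, 0.155)
t=2.200: state=(0.718, 0.108, 0.174)
t=2.400: state=(0.696, 0.110, 0.194)
t=2.600: state=(0.675, 0.111, 0.214)
t=2.800: state=(0.655, 0.112, 0.234)
t=3.000: state=(0.635, 0.111, 0.254)
t=3.200: state=(0.616, 0.111, 0.274)
t=3.400: state=(0.597, 0.109, 0.294)
t=3.600: state=(0.579, 0.108, 0.313)
t=3.800: state=(0.563, 0.105, 0.332)
t=4.000: state=(0.547, 0.102, 0.351)
t=4.200: state=(0.531, 0.099, 0.369)
t=4.400: state=(0.517, 0.096, 0.387)
t=4.600: state=(0.504, 0.092, 0.404)
t=4.800: state=(0.492, 0.089, 0.420)
t=5.000: state=(0.480, 0.085, 0.436)
t=5.200: state=(0.469, 0.081, 0.450)
t=5.400: state=(0.459, 0.077, 0.465)
t=5.600: state=(0.450, 0.073, 0.478)
t=5.800: state=(0.441, 0.069, 0.491)
t=5.920: state=(0.436, 0.066, 0.498)
compare at T: S=0.436, I=0.066, R=0.498

largest component: R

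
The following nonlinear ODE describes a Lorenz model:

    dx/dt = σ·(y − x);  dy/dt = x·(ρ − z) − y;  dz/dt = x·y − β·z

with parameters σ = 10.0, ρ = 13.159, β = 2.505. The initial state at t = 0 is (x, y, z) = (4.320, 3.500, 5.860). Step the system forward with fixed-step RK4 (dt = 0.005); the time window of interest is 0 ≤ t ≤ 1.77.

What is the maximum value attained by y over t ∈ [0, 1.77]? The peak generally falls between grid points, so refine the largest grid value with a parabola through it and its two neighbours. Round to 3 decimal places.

max y = 9.442

t=0.000: state=(4.320, 3.500, 5.860)
step 1 (dt=0.005): k1=(-8.200, 28.032, 0.441), k2=(-7.294, 27.807, 0.667), k3=(-7.322, 27.822, 0.672), k4=(-6.443, 27.611, 0.900); state += dt/6·(k1+2k2+2k3+k4)
t=0.005: state=(4.283, 3.639, 5.863)
t=0.010: state=(4.255, 3.776, 5.869)
t=0.015: state=(4.235, 3.912, 5.877)
continuing one RK4 step at a time; state shown every 20 steps (Δt=0.1):
t=0.100: state=(4.773, 6.119, 6.462)
t=0.200: state=(6.548, 8.552, 8.771)
t=0.300: state=(8.260, 9.359, 12.961)
t=0.400: state=(8.241, 7.052, 16.348)
t=0.500: state=(6.305, 3.989, 16.249)
t=0.600: state=(4.225, 2.555, 14.086)
t=0.700: state=(3.066, 2.391, 11.717)
t=0.800: state=(2.779, 2.833, 9.773)
t=0.900: state=(3.111, 3.704, 8.445)
t=1.000: state=(3.952, 5.037, 7.935)
t=1.100: state=(5.253, 6.732, 8.594)
t=1.200: state=(6.749, 8.128, 10.730)
t=1.300: state=(7.672, 7.975, 13.675)
t=1.400: state=(7.223, 6.092, 15.386)
t=1.500: state=(5.762, 4.185, 14.889)
t=1.600: state=(4.395, 3.328, 13.214)
t=1.700: state=(3.687, 3.329, 11.435)
t=1.770: state=(3.590, 3.657, 10.403)
largest grid value and its neighbours: y(0.275)=9.44025, y(0.280)=9.44153, y(0.285)=9.43415
parabola through these three points peaks at t≈0.278 with y≈9.44207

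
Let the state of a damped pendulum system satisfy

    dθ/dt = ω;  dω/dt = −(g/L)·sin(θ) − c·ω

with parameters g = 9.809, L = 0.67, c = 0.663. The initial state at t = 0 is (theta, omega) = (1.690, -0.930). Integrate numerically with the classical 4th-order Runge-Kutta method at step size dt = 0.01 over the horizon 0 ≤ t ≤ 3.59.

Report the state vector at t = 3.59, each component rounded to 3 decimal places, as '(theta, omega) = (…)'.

(theta, omega) = (0.457, -0.694)

t=0.000: state=(1.690, -0.930)
step 1 (dt=0.01): k1=(-0.930, -13.920), k2=(-1.000, -13.882), k3=(-0.999, -13.882), k4=(-1.069, -13.844); state += dt/6·(k1+2k2+2k3+k4)
t=0.010: state=(1.680, -1.069)
t=0.020: state=(1.669, -1.207)
t=0.030: state=(1.656, -1.344)
continuing one RK4 step at a time; state shown every 20 steps (Δt=0.2):
t=0.200: state=(1.237, -3.526)
t=0.400: state=(0.351, -5.008)
t=0.600: state=(-0.592, -3.994)
t=0.800: state=(-1.137, -1.351)
t=1.000: state=(-1.131, 1.351)
t=1.200: state=(-0.643, 3.335)
t=1.400: state=(0.090, 3.646)
t=1.600: state=(0.686, 2.089)
t=1.800: state=(0.879, -0.178)
t=2.000: state=(0.639, -2.096)
t=2.200: state=(0.119, -2.856)
t=2.400: state=(-0.397, -2.073)
t=2.600: state=(-0.649, -0.375)
t=2.800: state=(-0.551, 1.279)
t=3.000: state=(-0.191, 2.136)
t=3.200: state=(0.222, 1.801)
t=3.400: state=(0.470, 0.591)
t=3.590: state=(0.457, -0.694)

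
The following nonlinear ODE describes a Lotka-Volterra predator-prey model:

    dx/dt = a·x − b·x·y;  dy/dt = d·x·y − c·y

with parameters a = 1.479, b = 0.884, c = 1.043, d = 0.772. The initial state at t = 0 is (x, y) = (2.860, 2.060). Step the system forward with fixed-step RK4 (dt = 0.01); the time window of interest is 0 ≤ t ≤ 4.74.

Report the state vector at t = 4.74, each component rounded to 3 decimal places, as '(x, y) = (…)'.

t=0.000: state=(2.860, 2.060)
step 1 (dt=0.01): k1=(-0.978, 2.400), k2=(-1.007, 2.406), k3=(-1.007, 2.406), k4=(-1.035, 2.412); state += dt/6·(k1+2k2+2k3+k4)
t=0.010: state=(2.850, 2.084)
t=0.020: state=(2.839, 2.108)
t=0.030: state=(2.828, 2.132)
continuing one RK4 step at a time; state shown every 20 steps (Δt=0.2):
t=0.200: state=(2.558, 2.547)
t=0.400: state=(2.108, 2.967)
t=0.600: state=(1.636, 3.214)
t=0.800: state=(1.238, 3.253)
t=1.000: state=(0.945, 3.121)
t=1.200: state=(0.746, 2.883)
t=1.400: state=(0.618, 2.599)
t=1.600: state=(0.538, 2.305)
t=1.800: state=(0.494, 2.025)
t=2.000: state=(0.475, 1.771)
t=2.200: state=(0.476, 1.547)
t=2.400: state=(0.495, 1.353)
t=2.600: state=(0.532, 1.189)
t=2.800: state=(0.587, 1.052)
t=3.000: state=(0.662, 0.940)
t=3.200: state=(0.760, 0.851)
t=3.400: state=(0.884, 0.784)
t=3.600: state=(1.039, 0.738)
t=3.800: state=(1.229, 0.713)
t=4.000: state=(1.457, 0.712)
t=4.200: state=(1.723, 0.738)
t=4.400: state=(2.023, 0.800)
t=4.600: state=(2.340, 0.910)
t=4.740: state=(2.555, 1.024)

(x, y) = (2.555, 1.024)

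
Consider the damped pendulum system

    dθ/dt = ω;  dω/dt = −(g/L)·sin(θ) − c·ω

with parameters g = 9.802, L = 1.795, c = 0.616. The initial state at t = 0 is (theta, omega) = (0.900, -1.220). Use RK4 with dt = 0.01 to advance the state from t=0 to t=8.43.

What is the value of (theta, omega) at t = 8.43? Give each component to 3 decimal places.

(theta, omega) = (0.045, -0.146)

t=0.000: state=(0.900, -1.220)
step 1 (dt=0.01): k1=(-1.220, -3.526), k2=(-1.238, -3.494), k3=(-1.237, -3.494), k4=(-1.255, -3.462); state += dt/6·(k1+2k2+2k3+k4)
t=0.010: state=(0.888, -1.255)
t=0.020: state=(0.875, -1.289)
t=0.030: state=(0.862, -1.323)
continuing one RK4 step at a time; state shown every 50 steps (Δt=0.5):
t=0.500: state=(0.018, -1.916)
t=1.000: state=(-0.646, -0.527)
t=1.500: state=(-0.494, 0.996)
t=2.000: state=(0.112, 1.149)
t=2.500: state=(0.442, 0.083)
t=3.000: state=(0.233, -0.784)
t=3.500: state=(-0.161, -0.618)
t=4.000: state=(-0.283, 0.145)
t=4.500: state=(-0.079, 0.557)
t=5.000: state=(0.153, 0.280)
t=5.500: state=(0.164, -0.215)
t=6.000: state=(0.001, -0.355)
t=6.500: state=(-0.120, -0.087)
t=7.000: state=(-0.083, 0.201)
t=7.500: state=(0.031, 0.203)
t=8.000: state=(0.082, -0.008)
t=8.430: state=(0.045, -0.146)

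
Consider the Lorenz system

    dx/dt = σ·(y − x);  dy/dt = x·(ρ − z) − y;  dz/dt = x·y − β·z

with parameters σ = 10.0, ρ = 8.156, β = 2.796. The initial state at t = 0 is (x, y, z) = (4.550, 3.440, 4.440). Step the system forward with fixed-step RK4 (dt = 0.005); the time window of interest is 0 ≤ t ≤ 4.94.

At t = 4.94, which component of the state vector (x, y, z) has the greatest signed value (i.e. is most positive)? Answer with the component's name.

largest component: z

t=0.000: state=(4.550, 3.440, 4.440)
step 1 (dt=0.005): k1=(-11.100, 13.468, 3.238), k2=(-10.486, 13.294, 3.272), k3=(-10.505, 13.300, 3.275), k4=(-9.910, 13.132, 3.310); state += dt/6·(k1+2k2+2k3+k4)
t=0.005: state=(4.498, 3.506, 4.456)
t=0.010: state=(4.451, 3.571, 4.473)
t=0.015: state=(4.409, 3.635, 4.490)
continuing one RK4 step at a time; state shown every 40 steps (Δt=0.2):
t=0.200: state=(4.765, 5.365, 5.655)
t=0.400: state=(5.601, 5.656, 7.887)
t=0.600: state=(4.925, 4.340, 8.588)
t=0.800: state=(3.921, 3.600, 7.465)
t=1.000: state=(3.728, 3.836, 6.371)
t=1.200: state=(4.213, 4.545, 6.197)
t=1.400: state=(4.829, 5.050, 6.956)
t=1.600: state=(4.925, 4.799, 7.740)
t=1.800: state=(4.495, 4.255, 7.665)
t=2.000: state=(4.160, 4.088, 7.088)
t=2.200: state=(4.213, 4.322, 6.724)
t=2.400: state=(4.499, 4.645, 6.858)
t=2.600: state=(4.689, 4.716, 7.258)
t=2.800: state=(4.605, 4.511, 7.448)
t=3.000: state=(4.405, 4.322, 7.283)
t=3.200: state=(4.326, 4.333, 7.035)
t=3.400: state=(4.411, 4.477, 6.968)
t=3.600: state=(4.536, 4.582, 7.104)
t=3.800: state=(4.565, 4.548, 7.259)
t=4.000: state=(4.492, 4.446, 7.267)
t=4.200: state=(4.419, 4.398, 7.161)
t=4.400: state=(4.419, 4.437, 7.077)
t=4.600: state=(4.473, 4.502, 7.093)
t=4.800: state=(4.513, 4.521, 7.169)
t=4.940: state=(4.511, 4.500, 7.206)
compare at T: x=4.511, y=4.500, z=7.206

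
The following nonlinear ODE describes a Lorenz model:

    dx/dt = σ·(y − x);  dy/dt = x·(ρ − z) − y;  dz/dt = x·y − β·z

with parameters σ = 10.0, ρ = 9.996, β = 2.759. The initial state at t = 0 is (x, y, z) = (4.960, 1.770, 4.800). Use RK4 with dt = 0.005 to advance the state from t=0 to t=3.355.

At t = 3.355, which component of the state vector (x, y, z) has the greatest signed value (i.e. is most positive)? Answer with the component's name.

largest component: z

t=0.000: state=(4.960, 1.770, 4.800)
step 1 (dt=0.005): k1=(-31.900, 24.002, -4.464), k2=(-30.502, 23.582, -4.282), k3=(-30.548, 23.599, -4.282), k4=(-29.193, 23.193, -4.108); state += dt/6·(k1+2k2+2k3+k4)
t=0.005: state=(4.807, 1.888, 4.779)
t=0.010: state=(4.668, 2.002, 4.759)
t=0.015: state=(4.540, 2.112, 4.741)
continuing one RK4 step at a time; state shown every 40 steps (Δt=0.2):
t=0.200: state=(4.244, 5.235, 5.036)
t=0.400: state=(6.598, 7.501, 8.694)
t=0.600: state=(6.296, 5.172, 11.853)
t=0.800: state=(4.005, 3.211, 9.827)
t=1.000: state=(3.426, 3.576, 7.442)
t=1.200: state=(4.341, 5.040, 6.848)
t=1.400: state=(5.772, 6.320, 8.600)
t=1.600: state=(5.881, 5.433, 10.501)
t=1.800: state=(4.674, 4.130, 9.790)
t=2.000: state=(4.139, 4.157, 8.303)
t=2.200: state=(4.614, 5.013, 7.846)
t=2.400: state=(5.407, 5.700, 8.773)
t=2.600: state=(5.494, 5.286, 9.788)
t=2.800: state=(4.873, 4.563, 9.501)
t=3.000: state=(4.532, 4.522, 8.664)
t=3.200: state=(4.780, 5.002, 8.381)
t=3.355: state=(5.132, 5.331, 8.725)
compare at T: x=5.132, y=5.331, z=8.725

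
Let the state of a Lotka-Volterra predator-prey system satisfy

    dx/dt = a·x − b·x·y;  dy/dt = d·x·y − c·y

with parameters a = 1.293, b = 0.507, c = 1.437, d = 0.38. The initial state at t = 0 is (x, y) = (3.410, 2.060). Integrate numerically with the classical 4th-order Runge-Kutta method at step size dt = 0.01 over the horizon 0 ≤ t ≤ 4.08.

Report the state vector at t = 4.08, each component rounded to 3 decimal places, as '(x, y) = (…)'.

(x, y) = (3.070, 2.317)

t=0.000: state=(3.410, 2.060)
step 1 (dt=0.01): k1=(0.848, -0.291), k2=(0.851, -0.287), k3=(0.851, -0.287), k4=(0.855, -0.284); state += dt/6·(k1+2k2+2k3+k4)
t=0.010: state=(3.419, 2.057)
t=0.020: state=(3.427, 2.054)
t=0.030: state=(3.436, 2.052)
continuing one RK4 step at a time; state shown every 20 steps (Δt=0.2):
t=0.200: state=(3.593, 2.016)
t=0.400: state=(3.796, 2.003)
t=0.600: state=(4.010, 2.021)
t=0.800: state=(4.221, 2.073)
t=1.000: state=(4.412, 2.160)
t=1.200: state=(4.564, 2.280)
t=1.400: state=(4.656, 2.429)
t=1.600: state=(4.674, 2.599)
t=1.800: state=(4.610, 2.776)
t=2.000: state=(4.467, 2.942)
t=2.200: state=(4.262, 3.076)
t=2.400: state=(4.022, 3.162)
t=2.600: state=(3.773, 3.190)
t=2.800: state=(3.540, 3.159)
t=3.000: state=(3.340, 3.077)
t=3.200: state=(3.185, 2.957)
t=3.400: state=(3.078, 2.814)
t=3.600: state=(3.020, 2.661)
t=3.800: state=(3.010, 2.509)
t=4.000: state=(3.044, 2.369)
t=4.080: state=(3.070, 2.317)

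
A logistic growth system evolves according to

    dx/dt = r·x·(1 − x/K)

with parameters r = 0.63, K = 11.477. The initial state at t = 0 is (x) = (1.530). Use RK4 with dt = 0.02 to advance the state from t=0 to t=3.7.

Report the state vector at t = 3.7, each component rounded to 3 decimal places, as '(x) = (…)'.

(x) = (7.033)

t=0.000: state=(1.530)
step 1 (dt=0.02): k1=(0.835), k2=(0.839), k3=(0.839), k4=(0.843); state += dt/6·(k1+2k2+2k3+k4)
t=0.020: state=(1.547)
t=0.040: state=(1.564)
t=0.060: state=(1.581)
continuing one RK4 step at a time; state shown every 10 steps (Δt=0.2):
t=0.200: state=(1.705)
t=0.400: state=(1.896)
t=0.600: state=(2.104)
t=0.800: state=(2.329)
t=1.000: state=(2.572)
t=1.200: state=(2.832)
t=1.400: state=(3.109)
t=1.600: state=(3.403)
t=1.800: state=(3.712)
t=2.000: state=(4.035)
t=2.200: state=(4.371)
t=2.400: state=(4.717)
t=2.600: state=(5.070)
t=2.800: state=(5.429)
t=3.000: state=(5.790)
t=3.200: state=(6.151)
t=3.400: state=(6.509)
t=3.600: state=(6.860)
t=3.700: state=(7.033)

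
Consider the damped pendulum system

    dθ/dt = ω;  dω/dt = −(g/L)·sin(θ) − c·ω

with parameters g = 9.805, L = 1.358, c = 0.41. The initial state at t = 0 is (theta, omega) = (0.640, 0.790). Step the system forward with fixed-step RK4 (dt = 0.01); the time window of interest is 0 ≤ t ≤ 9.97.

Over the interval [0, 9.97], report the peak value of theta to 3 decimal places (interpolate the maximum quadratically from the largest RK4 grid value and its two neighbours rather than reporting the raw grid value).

max theta = 0.706

t=0.000: state=(0.640, 0.790)
step 1 (dt=0.01): k1=(0.790, -4.636), k2=(0.767, -4.649), k3=(0.767, -4.648), k4=(0.744, -4.661); state += dt/6·(k1+2k2+2k3+k4)
t=0.010: state=(0.648, 0.744)
t=0.020: state=(0.655, 0.697)
t=0.030: state=(0.662, 0.650)
continuing one RK4 step at a time; state shown every 50 steps (Δt=0.5):
t=0.500: state=(0.471, -1.306)
t=1.000: state=(-0.296, -1.296)
t=1.500: state=(-0.518, 0.467)
t=2.000: state=(0.003, 1.281)
t=2.500: state=(0.423, 0.186)
t=3.000: state=(0.184, -0.960)
t=3.500: state=(-0.264, -0.572)
t=4.000: state=(-0.264, 0.534)
t=4.500: state=(0.102, 0.699)
t=5.000: state=(0.258, -0.138)
t=5.500: state=(0.026, -0.629)
t=6.000: state=(-0.199, -0.152)
t=6.500: state=(-0.105, 0.448)
t=7.000: state=(0.118, 0.312)
t=7.500: state=(0.135, -0.235)
t=8.000: state=(-0.040, -0.352)
t=8.500: state=(-0.127, 0.045)
t=9.000: state=(-0.020, 0.306)
t=9.500: state=(0.095, 0.091)
t=9.970: state=(0.062, -0.201)
largest grid value and its neighbours: theta(0.160)=0.70604, theta(0.170)=0.70614, theta(0.180)=0.70578
parabola through these three points peaks at t≈0.167 with theta≈0.70616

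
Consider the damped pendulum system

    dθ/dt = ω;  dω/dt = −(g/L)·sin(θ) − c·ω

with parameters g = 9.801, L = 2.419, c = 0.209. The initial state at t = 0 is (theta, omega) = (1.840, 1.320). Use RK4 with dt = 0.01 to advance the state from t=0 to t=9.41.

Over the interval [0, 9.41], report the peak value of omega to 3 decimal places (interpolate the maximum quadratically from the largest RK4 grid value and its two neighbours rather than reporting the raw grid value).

max omega = 2.643

t=0.000: state=(1.840, 1.320)
step 1 (dt=0.01): k1=(1.320, -4.182), k2=(1.299, -4.170), k3=(1.299, -4.170), k4=(1.278, -4.159); state += dt/6·(k1+2k2+2k3+k4)
t=0.010: state=(1.853, 1.278)
t=0.020: state=(1.866, 1.237)
t=0.030: state=(1.878, 1.196)
continuing one RK4 step at a time; state shown every 50 steps (Δt=0.5):
t=0.500: state=(2.019, -0.550)
t=1.000: state=(1.293, -2.353)
t=1.500: state=(-0.169, -3.083)
t=2.000: state=(-1.355, -1.422)
t=2.500: state=(-1.543, 0.638)
t=3.000: state=(-0.769, 2.335)
t=3.500: state=(0.499, 2.323)
t=4.000: state=(1.250, 0.558)
t=4.500: state=(1.049, -1.303)
t=5.000: state=(0.097, -2.225)
t=5.500: state=(-0.839, -1.246)
t=6.000: state=(-1.026, 0.501)
t=6.500: state=(-0.416, 1.768)
t=7.000: state=(0.475, 1.501)
t=7.500: state=(0.885, 0.058)
t=8.000: state=(0.552, -1.283)
t=8.500: state=(-0.204, -1.484)
t=9.000: state=(-0.711, -0.412)
t=9.410: state=(-0.652, 0.670)
largest grid value and its neighbours: omega(3.240)=2.64269, omega(3.250)=2.64312, omega(3.260)=2.64249
parabola through these three points peaks at t≈3.249 with omega≈2.64312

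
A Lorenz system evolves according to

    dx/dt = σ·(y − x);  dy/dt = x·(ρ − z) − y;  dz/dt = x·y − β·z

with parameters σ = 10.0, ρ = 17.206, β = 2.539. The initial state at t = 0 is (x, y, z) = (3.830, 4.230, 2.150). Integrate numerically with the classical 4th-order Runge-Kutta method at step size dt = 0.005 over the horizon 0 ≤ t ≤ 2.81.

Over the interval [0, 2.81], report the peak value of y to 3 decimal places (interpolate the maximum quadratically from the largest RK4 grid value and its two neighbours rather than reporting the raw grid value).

max y = 15.764

t=0.000: state=(3.830, 4.230, 2.150)
step 1 (dt=0.005): k1=(4.000, 53.434, 10.742), k2=(5.236, 53.348, 11.229), k3=(5.203, 53.390, 11.239), k4=(6.409, 53.343, 11.739); state += dt/6·(k1+2k2+2k3+k4)
t=0.005: state=(3.856, 4.497, 2.206)
t=0.010: state=(3.894, 4.764, 2.267)
t=0.015: state=(3.943, 5.031, 2.334)
continuing one RK4 step at a time; state shown every 20 steps (Δt=0.1):
t=0.100: state=(6.161, 10.092, 4.779)
t=0.200: state=(10.927, 15.635, 14.017)
t=0.300: state=(12.514, 9.772, 25.957)
t=0.400: state=(6.893, 0.353, 24.211)
t=0.500: state=(1.859, -1.456, 18.501)
t=0.600: state=(-0.193, -1.327, 14.275)
t=0.700: state=(-0.944, -1.491, 11.151)
t=0.800: state=(-1.521, -2.209, 8.851)
t=0.900: state=(-2.457, -3.713, 7.381)
t=1.000: state=(-4.189, -6.475, 7.215)
t=1.100: state=(-7.098, -10.544, 9.912)
t=1.200: state=(-10.335, -12.635, 17.221)
t=1.300: state=(-10.257, -7.636, 23.340)
t=1.400: state=(-6.394, -2.260, 21.566)
t=1.500: state=(-3.165, -0.980, 17.303)
t=1.600: state=(-1.856, -1.262, 13.644)
t=1.700: state=(-1.721, -1.967, 10.826)
t=1.800: state=(-2.285, -3.177, 8.844)
t=1.900: state=(-3.576, -5.323, 7.951)
t=2.000: state=(-5.877, -8.736, 9.123)
t=2.100: state=(-8.991, -11.954, 14.165)
t=2.200: state=(-10.525, -10.029, 21.251)
t=2.300: state=(-8.049, -4.285, 22.449)
t=2.400: state=(-4.515, -1.676, 18.893)
t=2.500: state=(-2.610, -1.553, 15.107)
t=2.600: state=(-2.156, -2.201, 12.090)
t=2.700: state=(-2.584, -3.380, 9.948)
t=2.800: state=(-3.780, -5.412, 8.941)
t=2.810: state=(-3.948, -5.676, 8.929)
largest grid value and its neighbours: y(0.210)=15.75647, y(0.215)=15.76132, y(0.220)=15.72628
parabola through these three points peaks at t≈0.213 with y≈15.76417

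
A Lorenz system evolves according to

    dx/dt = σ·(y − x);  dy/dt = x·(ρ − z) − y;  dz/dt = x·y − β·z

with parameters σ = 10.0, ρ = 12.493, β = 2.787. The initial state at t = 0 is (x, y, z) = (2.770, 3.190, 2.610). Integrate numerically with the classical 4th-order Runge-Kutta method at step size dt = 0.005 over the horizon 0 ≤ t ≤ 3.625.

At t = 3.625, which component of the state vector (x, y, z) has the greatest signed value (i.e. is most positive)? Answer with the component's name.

t=0.000: state=(2.770, 3.190, 2.610)
step 1 (dt=0.005): k1=(4.200, 24.186, 1.562), k2=(4.700, 24.218, 1.753), k3=(4.688, 24.229, 1.756), k4=(5.177, 24.272, 1.951); state += dt/6·(k1+2k2+2k3+k4)
t=0.005: state=(2.793, 3.311, 2.619)
t=0.010: state=(2.822, 3.433, 2.630)
t=0.015: state=(2.855, 3.555, 2.642)
continuing one RK4 step at a time; state shown every 40 steps (Δt=0.2):
t=0.200: state=(6.396, 9.204, 5.986)
t=0.400: state=(9.394, 7.906, 17.015)
t=0.600: state=(3.821, 1.629, 13.734)
t=0.800: state=(1.973, 1.961, 8.471)
t=1.000: state=(2.987, 4.001, 5.935)
t=1.200: state=(6.117, 8.102, 7.827)
t=1.400: state=(8.319, 7.663, 14.930)
t=1.600: state=(4.839, 3.138, 13.590)
t=1.800: state=(3.250, 3.259, 9.456)
t=2.000: state=(4.384, 5.439, 7.894)
t=2.200: state=(6.882, 7.958, 10.755)
t=2.400: state=(6.929, 5.871, 14.217)
t=2.600: state=(4.617, 3.824, 12.039)
t=2.800: state=(4.230, 4.572, 9.527)
t=3.000: state=(5.615, 6.517, 9.701)
t=3.200: state=(6.854, 6.914, 12.489)
t=3.400: state=(5.800, 4.980, 12.956)
t=3.600: state=(4.698, 4.532, 10.982)
t=3.625: state=(4.669, 4.608, 10.759)
compare at T: x=4.669, y=4.608, z=10.759

largest component: z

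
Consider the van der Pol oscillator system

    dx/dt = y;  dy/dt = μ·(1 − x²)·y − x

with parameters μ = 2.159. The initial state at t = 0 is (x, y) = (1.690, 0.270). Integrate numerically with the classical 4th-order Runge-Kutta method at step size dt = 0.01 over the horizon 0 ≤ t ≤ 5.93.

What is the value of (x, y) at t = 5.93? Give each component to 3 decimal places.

(x, y) = (-0.571, 1.511)

t=0.000: state=(1.690, 0.270)
step 1 (dt=0.01): k1=(0.270, -2.772), k2=(0.256, -2.720), k3=(0.256, -2.721), k4=(0.243, -2.670); state += dt/6·(k1+2k2+2k3+k4)
t=0.010: state=(1.693, 0.243)
t=0.020: state=(1.695, 0.217)
t=0.030: state=(1.697, 0.191)
continuing one RK4 step at a time; state shown every 20 steps (Δt=0.2):
t=0.200: state=(1.701, -0.113)
t=0.400: state=(1.659, -0.285)
t=0.600: state=(1.592, -0.374)
t=0.800: state=(1.511, -0.437)
t=1.000: state=(1.417, -0.499)
t=1.200: state=(1.310, -0.574)
t=1.400: state=(1.186, -0.674)
t=1.600: state=(1.038, -0.820)
t=1.800: state=(0.852, -1.052)
t=2.000: state=(0.606, -1.445)
t=2.200: state=(0.254, -2.145)
t=2.400: state=(-0.282, -3.275)
t=2.600: state=(-1.035, -3.990)
t=2.800: state=(-1.707, -2.381)
t=3.000: state=(-1.981, -0.579)
t=3.200: state=(-2.019, 0.068)
t=3.400: state=(-1.984, 0.243)
t=3.600: state=(-1.929, 0.299)
t=3.800: state=(-1.867, 0.326)
t=4.000: state=(-1.799, 0.349)
t=4.200: state=(-1.727, 0.373)
t=4.400: state=(-1.650, 0.402)
t=4.600: state=(-1.566, 0.437)
t=4.800: state=(-1.474, 0.481)
t=5.000: state=(-1.372, 0.540)
t=5.200: state=(-1.257, 0.621)
t=5.400: state=(-1.122, 0.738)
t=5.600: state=(-0.957, 0.917)
t=5.800: state=(-0.747, 1.212)
t=5.930: state=(-0.571, 1.511)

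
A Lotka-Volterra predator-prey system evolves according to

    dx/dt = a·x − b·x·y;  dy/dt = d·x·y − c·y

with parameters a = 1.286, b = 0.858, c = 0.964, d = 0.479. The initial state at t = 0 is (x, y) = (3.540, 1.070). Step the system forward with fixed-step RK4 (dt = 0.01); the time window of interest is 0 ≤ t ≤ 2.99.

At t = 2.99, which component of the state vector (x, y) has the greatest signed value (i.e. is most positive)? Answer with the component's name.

largest component: y

t=0.000: state=(3.540, 1.070)
step 1 (dt=0.01): k1=(1.303, 0.783), k2=(1.293, 0.789), k3=(1.293, 0.789), k4=(1.283, 0.795); state += dt/6·(k1+2k2+2k3+k4)
t=0.010: state=(3.553, 1.078)
t=0.020: state=(3.566, 1.086)
t=0.030: state=(3.578, 1.094)
continuing one RK4 step at a time; state shown every 10 steps (Δt=0.1):
t=0.100: state=(3.660, 1.155)
t=0.200: state=(3.754, 1.252)
t=0.300: state=(3.816, 1.364)
t=0.400: state=(3.841, 1.488)
t=0.500: state=(3.822, 1.623)
t=0.600: state=(3.758, 1.768)
t=0.700: state=(3.649, 1.918)
t=0.800: state=(3.498, 2.067)
t=0.900: state=(3.311, 2.210)
t=1.000: state=(3.097, 2.340)
t=1.100: state=(2.868, 2.451)
t=1.200: state=(2.632, 2.539)
t=1.300: state=(2.401, 2.601)
t=1.400: state=(2.180, 2.636)
t=1.500: state=(1.977, 2.644)
t=1.600: state=(1.793, 2.628)
t=1.700: state=(1.630, 2.590)
t=1.800: state=(1.487, 2.534)
t=1.900: state=(1.365, 2.463)
t=2.000: state=(1.261, 2.382)
t=2.100: state=(1.173, 2.293)
t=2.200: state=(1.100, 2.199)
t=2.300: state=(1.041, 2.101)
t=2.400: state=(0.992, 2.003)
t=2.500: state=(0.954, 1.906)
t=2.600: state=(0.925, 1.811)
t=2.700: state=(0.905, 1.718)
t=2.800: state=(0.891, 1.628)
t=2.900: state=(0.885, 1.543)
t=2.990: state=(0.884, 1.470)
compare at T: x=0.884, y=1.470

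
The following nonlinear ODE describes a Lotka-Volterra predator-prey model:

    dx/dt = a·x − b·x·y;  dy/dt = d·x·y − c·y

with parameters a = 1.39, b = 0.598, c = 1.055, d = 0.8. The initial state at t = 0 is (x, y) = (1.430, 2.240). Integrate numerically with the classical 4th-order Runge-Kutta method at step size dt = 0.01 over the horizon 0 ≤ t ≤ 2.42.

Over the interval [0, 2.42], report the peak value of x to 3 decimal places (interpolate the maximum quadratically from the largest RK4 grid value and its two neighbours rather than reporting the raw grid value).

t=0.000: state=(1.430, 2.240)
step 1 (dt=0.01): k1=(0.072, 0.199), k2=(0.071, 0.200), k3=(0.071, 0.200), k4=(0.071, 0.201); state += dt/6·(k1+2k2+2k3+k4)
t=0.010: state=(1.431, 2.242)
t=0.020: state=(1.431, 2.244)
t=0.030: state=(1.432, 2.246)
continuing one RK4 step at a time; state shown every 10 steps (Δt=0.1):
t=0.100: state=(1.436, 2.261)
t=0.200: state=(1.441, 2.282)
t=0.300: state=(1.444, 2.305)
t=0.400: state=(1.444, 2.328)
t=0.500: state=(1.443, 2.352)
t=0.600: state=(1.440, 2.375)
t=0.700: state=(1.434, 2.398)
t=0.800: state=(1.427, 2.419)
t=0.900: state=(1.418, 2.439)
t=1.000: state=(1.408, 2.458)
t=1.100: state=(1.396, 2.474)
t=1.200: state=(1.383, 2.488)
t=1.300: state=(1.369, 2.500)
t=1.400: state=(1.354, 2.508)
t=1.500: state=(1.339, 2.514)
t=1.600: state=(1.324, 2.516)
t=1.700: state=(1.309, 2.516)
t=1.800: state=(1.294, 2.512)
t=1.900: state=(1.280, 2.506)
t=2.000: state=(1.266, 2.497)
t=2.100: state=(1.254, 2.485)
t=2.200: state=(1.242, 2.471)
t=2.300: state=(1.232, 2.455)
t=2.400: state=(1.223, 2.437)
t=2.420: state=(1.221, 2.433)
largest grid value and its neighbours: x(0.370)=1.44424, x(0.380)=1.44426, x(0.390)=1.44425
parabola through these three points peaks at t≈0.383 with x≈1.44426

max x = 1.444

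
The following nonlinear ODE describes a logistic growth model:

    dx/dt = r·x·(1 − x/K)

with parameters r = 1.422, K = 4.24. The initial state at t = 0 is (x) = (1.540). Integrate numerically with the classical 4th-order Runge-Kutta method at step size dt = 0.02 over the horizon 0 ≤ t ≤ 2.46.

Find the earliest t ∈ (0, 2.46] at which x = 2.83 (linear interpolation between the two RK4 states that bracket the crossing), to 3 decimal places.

t=0.000: state=(1.540)
step 1 (dt=0.02): k1=(1.394), k2=(1.400), k3=(1.400), k4=(1.405); state += dt/6·(k1+2k2+2k3+k4)
t=0.020: state=(1.568)
t=0.040: state=(1.596)
t=0.060: state=(1.625)
continuing one RK4 step at a time; state shown every 5 steps (Δt=0.1):
t=0.100: state=(1.682)
t=0.200: state=(1.828)
t=0.300: state=(1.977)
t=0.400: state=(2.128)
t=0.500: state=(2.278)
t=0.600: state=(2.427)
t=0.700: state=(2.573)
t=0.800: state=(2.714)
t=0.880: state=(2.824)
next step: t=0.900: state=(2.850) — x has crossed 2.83
linear interpolation between t=0.880 (2.82360) and t=0.900 (2.85029) → t≈0.885

t = 0.885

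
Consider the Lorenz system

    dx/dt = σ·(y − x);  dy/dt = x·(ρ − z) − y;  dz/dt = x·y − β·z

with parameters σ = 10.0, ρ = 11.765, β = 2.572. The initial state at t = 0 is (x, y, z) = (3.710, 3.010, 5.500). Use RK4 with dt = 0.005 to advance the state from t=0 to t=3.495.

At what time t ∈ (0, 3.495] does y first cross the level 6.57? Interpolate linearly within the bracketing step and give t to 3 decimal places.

t = 0.180

t=0.000: state=(3.710, 3.010, 5.500)
step 1 (dt=0.005): k1=(-7.000, 20.233, -2.979), k2=(-6.319, 20.100, -2.826), k3=(-6.340, 20.110, -2.823), k4=(-5.678, 19.986, -2.668); state += dt/6·(k1+2k2+2k3+k4)
t=0.005: state=(3.678, 3.111, 5.486)
t=0.010: state=(3.653, 3.210, 5.473)
t=0.015: state=(3.634, 3.308, 5.462)
t=0.180: state=(5.015, 6.565, 6.420)
next step: t=0.185: state=(5.093, 6.666, 6.504) — y has crossed 6.57
linear interpolation between t=0.180 (6.56536) and t=0.185 (6.66631) → t≈0.180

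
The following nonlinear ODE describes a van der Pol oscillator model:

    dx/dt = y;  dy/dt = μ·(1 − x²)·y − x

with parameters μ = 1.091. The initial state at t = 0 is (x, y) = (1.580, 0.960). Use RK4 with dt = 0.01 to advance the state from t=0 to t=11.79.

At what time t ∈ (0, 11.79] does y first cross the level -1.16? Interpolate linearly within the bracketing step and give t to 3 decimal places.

t=0.000: state=(1.580, 0.960)
step 1 (dt=0.01): k1=(0.960, -3.147), k2=(0.944, -3.142), k3=(0.944, -3.142), k4=(0.929, -3.136); state += dt/6·(k1+2k2+2k3+k4)
t=0.010: state=(1.589, 0.929)
t=0.020: state=(1.599, 0.897)
t=0.030: state=(1.607, 0.866)
continuing one RK4 step at a time; state shown every 50 steps (Δt=0.5):
t=0.500: state=(1.733, -0.183)
t=1.000: state=(1.518, -0.619)
t=1.500: state=(1.127, -0.962)
t=1.700: state=(0.916, -1.157)
next step: t=1.710: state=(0.904, -1.168) — y has crossed -1.16
linear interpolation between t=1.700 (-1.15656) and t=1.710 (-1.16784) → t≈1.703

t = 1.703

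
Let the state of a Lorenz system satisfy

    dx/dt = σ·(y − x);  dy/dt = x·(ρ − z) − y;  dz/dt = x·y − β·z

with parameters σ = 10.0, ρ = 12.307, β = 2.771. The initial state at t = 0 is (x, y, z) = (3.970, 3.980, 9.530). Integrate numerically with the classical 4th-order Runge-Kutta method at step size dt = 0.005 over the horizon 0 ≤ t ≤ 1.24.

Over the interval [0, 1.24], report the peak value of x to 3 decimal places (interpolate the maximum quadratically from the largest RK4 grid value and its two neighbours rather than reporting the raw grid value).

max x = 6.928

t=0.000: state=(3.970, 3.980, 9.530)
step 1 (dt=0.005): k1=(0.100, 7.045, -10.607), k2=(0.274, 7.133, -10.463), k3=(0.271, 7.133, -10.461), k4=(0.443, 7.221, -10.315); state += dt/6·(k1+2k2+2k3+k4)
t=0.005: state=(3.971, 4.016, 9.478)
t=0.010: state=(3.974, 4.052, 9.427)
t=0.015: state=(3.979, 4.090, 9.378)
continuing one RK4 step at a time; state shown every 10 steps (Δt=0.05):
t=0.050: state=(4.055, 4.375, 9.077)
t=0.100: state=(4.280, 4.849, 8.799)
t=0.150: state=(4.616, 5.384, 8.723)
t=0.200: state=(5.039, 5.951, 8.874)
t=0.250: state=(5.516, 6.498, 9.264)
t=0.300: state=(6.004, 6.953, 9.881)
t=0.350: state=(6.444, 7.231, 10.674)
t=0.400: state=(6.769, 7.264, 11.541)
t=0.450: state=(6.922, 7.026, 12.344)
t=0.500: state=(6.870, 6.562, 12.943)
t=0.550: state=(6.625, 5.973, 13.246)
t=0.600: state=(6.241, 5.381, 13.236)
t=0.650: state=(5.792, 4.880, 12.960)
t=0.700: state=(5.352, 4.524, 12.501)
t=0.750: state=(4.978, 4.323, 11.945)
t=0.800: state=(4.704, 4.266, 11.365)
t=0.850: state=(4.542, 4.332, 10.818)
t=0.900: state=(4.493, 4.502, 10.347)
t=0.950: state=(4.548, 4.757, 9.983)
t=1.000: state=(4.697, 5.077, 9.751)
t=1.050: state=(4.923, 5.441, 9.671)
t=1.100: state=(5.207, 5.820, 9.752)
t=1.150: state=(5.526, 6.175, 9.996)
t=1.200: state=(5.846, 6.463, 10.385)
t=1.240: state=(6.078, 6.614, 10.775)
largest grid value and its neighbours: x(0.455)=6.92586, x(0.460)=6.92794, x(0.465)=6.92793
parabola through these three points peaks at t≈0.462 with x≈6.92820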